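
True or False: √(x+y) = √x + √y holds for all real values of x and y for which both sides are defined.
False.

Claim: √(x+y) = √x + √y.
Test a specific point where both sides are defined: x = 1/2, y = 3.
LHS = √(x+y) ≈ 1.8708
RHS = √x + √y ≈ 2.4392
Since 1.8708 ≠ 2.4392, the equation fails at this point, so it cannot hold for all real values of x and y for which both sides are defined.
Squaring the right side gives x + 2√(xy) + y, not x + y.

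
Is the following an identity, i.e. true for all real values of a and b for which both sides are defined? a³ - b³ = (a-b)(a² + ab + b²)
Yes, this is an identity.

Claim: a³ - b³ = (a-b)(a² + ab + b²).
Reasoning: Expand the right side: (a-b)(a² + ab + b²) = a³ + a²b + ab² - a²b - ab² - b³ = a³ - b³ (the middle terms cancel in pairs).
So the two sides agree for all real values of a and b for which both sides are defined.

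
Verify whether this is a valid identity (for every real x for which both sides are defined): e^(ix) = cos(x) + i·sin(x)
Claim: e^(ix) = cos(x) + i·sin(x).
Reasoning: Euler's formula. Expand e^(ix) = Σ (ix)^k / k!. Since i² = -1, the even-k terms are Σ (-1)^m x^(2m)/(2m)! = cos(x) and the odd-k terms are i · Σ (-1)^m x^(2m+1)/(2m+1)! = i·sin(x).
So the two sides agree for every real x for which both sides are defined.

Conclusion: Yes, this is an identity.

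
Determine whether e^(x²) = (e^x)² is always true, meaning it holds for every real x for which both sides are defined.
Claim: e^(x²) = (e^x)².
Test a specific point where both sides are defined: x = 3.
LHS = e^(x²) ≈ 8103.0839
RHS = (e^x)² ≈ 403.4288
Since 8103.0839 ≠ 403.4288, the equation fails at this point, so it cannot hold for every real x for which both sides are defined.
(e^x)² = e^(2x), and 2x ≠ x² in general.

Conclusion: No, this is NOT an identity.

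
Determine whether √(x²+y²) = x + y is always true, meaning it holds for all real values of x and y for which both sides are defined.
No, this is NOT an identity.

Claim: √(x²+y²) = x + y.
Test a specific point where both sides are defined: x = 4, y = -1.
LHS = √(x²+y²) ≈ 4.1231
RHS = x + y ≈ 3.0000
Since 4.1231 ≠ 3.0000, the equation fails at this point, so it cannot hold for all real values of x and y for which both sides are defined.
(x+y)² = x² + 2xy + y², not x² + y², so the square root does not split this way.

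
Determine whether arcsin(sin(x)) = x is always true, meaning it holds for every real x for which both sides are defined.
Claim: arcsin(sin(x)) = x.
Test a specific point where both sides are defined: x = π.
LHS = arcsin(sin(x)) ≈ 0.0000
RHS = x ≈ 3.1416
Since 0.0000 ≠ 3.1416, the equation fails at this point, so it cannot hold for every real x for which both sides are defined.
arcsin only returns values in [-π/2, π/2], so arcsin(sin(x)) = x holds only for x in that interval, not for all real x.

Conclusion: No, this is NOT an identity.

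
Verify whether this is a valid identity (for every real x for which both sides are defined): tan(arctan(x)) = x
Claim: tan(arctan(x)) = x.
Reasoning: For every real x, arctan(x) is by definition the angle in (-π/2, π/2) whose tangent equals x. Taking the tangent of that angle returns x.
So the two sides agree for every real x for which both sides are defined.

Conclusion: Yes, this is an identity.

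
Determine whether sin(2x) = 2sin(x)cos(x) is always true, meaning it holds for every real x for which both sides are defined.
Claim: sin(2x) = 2sin(x)cos(x).
Reasoning: Put y = x in the addition formula sin(x+y) = sin(x)cos(y) + cos(x)sin(y): sin(2x) = sin(x)cos(x) + cos(x)sin(x) = 2sin(x)cos(x).
So the two sides agree for every real x for which both sides are defined.

Conclusion: Yes, this is an identity.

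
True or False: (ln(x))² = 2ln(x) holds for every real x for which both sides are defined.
Claim: (ln(x))² = 2ln(x).
Test a specific point where both sides are defined: x = 1/2.
LHS = (ln(x))² ≈ 0.4805
RHS = 2ln(x) ≈ -1.3863
Since 0.4805 ≠ -1.3863, the equation fails at this point, so it cannot hold for every real x for which both sides are defined.
2ln(x) equals ln(x²), which is not the same as (ln x)².

Conclusion: False.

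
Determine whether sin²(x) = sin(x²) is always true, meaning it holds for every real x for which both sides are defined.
No, this is NOT an identity.

Claim: sin²(x) = sin(x²).
Test a specific point where both sides are defined: x = 3π/4.
LHS = sin²(x) ≈ 0.5000
RHS = sin(x²) ≈ -0.6680
Since 0.5000 ≠ -0.6680, the equation fails at this point, so it cannot hold for every real x for which both sides are defined.
sin²(x) means (sin x)², squaring the output; sin(x²) squares the input. These are different functions.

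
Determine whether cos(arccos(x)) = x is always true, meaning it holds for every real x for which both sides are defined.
Yes, this is an identity.

Claim: cos(arccos(x)) = x.
Reasoning: For -1 ≤ x ≤ 1 (where arccos is defined), arccos(x) is by definition an angle whose cosine equals x. Taking the cosine of that angle returns x. (Note the other order, arccos(cos x) = x, is NOT an identity.)
So the two sides agree for every real x for which both sides are defined.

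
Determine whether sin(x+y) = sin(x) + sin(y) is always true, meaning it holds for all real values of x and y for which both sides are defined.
No, this is NOT an identity.

Claim: sin(x+y) = sin(x) + sin(y).
Test a specific point where both sides are defined: x = π/6, y = -π/4.
LHS = sin(x+y) ≈ -0.2588
RHS = sin(x) + sin(y) ≈ -0.2071
Since -0.2588 ≠ -0.2071, the equation fails at this point, so it cannot hold for all real values of x and y for which both sides are defined.
The correct expansion is sin(x+y) = sin(x)cos(y) + cos(x)sin(y); sine is not additive.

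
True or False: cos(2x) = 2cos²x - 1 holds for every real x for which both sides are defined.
True.

Claim: cos(2x) = 2cos²x - 1.
Reasoning: cos(2x) = cos²x - sin²x. Replace sin²x by 1 - cos²x: cos²x - (1 - cos²x) = 2cos²x - 1.
So the two sides agree for every real x for which both sides are defined.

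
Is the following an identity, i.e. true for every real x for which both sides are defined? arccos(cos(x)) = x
No, this is NOT an identity.

Claim: arccos(cos(x)) = x.
Test a specific point where both sides are defined: x = -π/6.
LHS = arccos(cos(x)) ≈ 0.5236
RHS = x ≈ -0.5236
Since 0.5236 ≠ -0.5236, the equation fails at this point, so it cannot hold for every real x for which both sides are defined.
arccos only returns values in [0, π], so arccos(cos(x)) = x holds only for x in that interval, not for all real x.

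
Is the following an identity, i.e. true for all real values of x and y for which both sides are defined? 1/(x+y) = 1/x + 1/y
Claim: 1/(x+y) = 1/x + 1/y.
Test a specific point where both sides are defined: x = 5, y = 5.
LHS = 1/(x+y) ≈ 0.1000
RHS = 1/x + 1/y ≈ 0.4000
Since 0.1000 ≠ 0.4000, the equation fails at this point, so it cannot hold for all real values of x and y for which both sides are defined.
1/x + 1/y = (x+y)/(xy), which is not 1/(x+y).

Conclusion: No, this is NOT an identity.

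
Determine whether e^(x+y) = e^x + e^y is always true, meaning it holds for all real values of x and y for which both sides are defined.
Claim: e^(x+y) = e^x + e^y.
Test a specific point where both sides are defined: x = -2, y = -3.
LHS = e^(x+y) ≈ 0.0067
RHS = e^x + e^y ≈ 0.1851
Since 0.0067 ≠ 0.1851, the equation fails at this point, so it cannot hold for all real values of x and y for which both sides are defined.
The correct rule is e^(x+y) = e^x · e^y (a product, not a sum).

Conclusion: No, this is NOT an identity.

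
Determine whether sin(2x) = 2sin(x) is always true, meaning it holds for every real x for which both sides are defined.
No, this is NOT an identity.

Claim: sin(2x) = 2sin(x).
Test a specific point where both sides are defined: x = 2π/3.
LHS = sin(2x) ≈ -0.8660
RHS = 2sin(x) ≈ 1.7321
Since -0.8660 ≠ 1.7321, the equation fails at this point, so it cannot hold for every real x for which both sides are defined.
The correct double-angle formula is sin(2x) = 2sin(x)cos(x).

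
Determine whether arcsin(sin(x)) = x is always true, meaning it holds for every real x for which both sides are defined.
Claim: arcsin(sin(x)) = x.
Test a specific point where both sides are defined: x = 2π/3.
LHS = arcsin(sin(x)) ≈ 1.0472
RHS = x ≈ 2.0944
Since 1.0472 ≠ 2.0944, the equation fails at this point, so it cannot hold for every real x for which both sides are defined.
arcsin only returns values in [-π/2, π/2], so arcsin(sin(x)) = x holds only for x in that interval, not for all real x.

Conclusion: No, this is NOT an identity.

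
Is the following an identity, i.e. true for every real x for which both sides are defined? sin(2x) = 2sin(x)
Claim: sin(2x) = 2sin(x).
Test a specific point where both sides are defined: x = -π/3.
LHS = sin(2x) ≈ -0.8660
RHS = 2sin(x) ≈ -1.7321
Since -0.8660 ≠ -1.7321, the equation fails at this point, so it cannot hold for every real x for which both sides are defined.
The correct double-angle formula is sin(2x) = 2sin(x)cos(x).

Conclusion: No, this is NOT an identity.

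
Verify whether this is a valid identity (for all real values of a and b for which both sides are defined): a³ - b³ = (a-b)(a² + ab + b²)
Claim: a³ - b³ = (a-b)(a² + ab + b²).
Reasoning: Expand the right side: (a-b)(a² + ab + b²) = a³ + a²b + ab² - a²b - ab² - b³ = a³ - b³ (the middle terms cancel in pairs).
So the two sides agree for all real values of a and b for which both sides are defined.

Conclusion: Yes, this is an identity.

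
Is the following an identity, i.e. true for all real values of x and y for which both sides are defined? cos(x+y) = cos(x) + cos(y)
No, this is NOT an identity.

Claim: cos(x+y) = cos(x) + cos(y).
Test a specific point where both sides are defined: x = -π/2, y = π.
LHS = cos(x+y) ≈ 0.0000
RHS = cos(x) + cos(y) ≈ -1.0000
Since 0.0000 ≠ -1.0000, the equation fails at this point, so it cannot hold for all real values of x and y for which both sides are defined.
The correct expansion is cos(x+y) = cos(x)cos(y) - sin(x)sin(y); cosine is not additive.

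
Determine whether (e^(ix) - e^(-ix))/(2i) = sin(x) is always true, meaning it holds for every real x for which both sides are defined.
Yes, this is an identity.

Claim: (e^(ix) - e^(-ix))/(2i) = sin(x).
Reasoning: By Euler's formula e^(ix) = cos(x) + i·sin(x) and e^(-ix) = cos(x) - i·sin(x). Subtracting cancels the cosine terms: e^(ix) - e^(-ix) = 2i·sin(x); divide by 2i.
So the two sides agree for every real x for which both sides are defined.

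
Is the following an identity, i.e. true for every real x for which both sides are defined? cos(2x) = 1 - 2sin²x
Claim: cos(2x) = 1 - 2sin²x.
Reasoning: cos(2x) = cos²x - sin²x. Replace cos²x by 1 - sin²x: (1 - sin²x) - sin²x = 1 - 2sin²x.
So the two sides agree for every real x for which both sides are defined.

Conclusion: Yes, this is an identity.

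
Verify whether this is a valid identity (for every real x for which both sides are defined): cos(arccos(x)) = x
Claim: cos(arccos(x)) = x.
Reasoning: For -1 ≤ x ≤ 1 (where arccos is defined), arccos(x) is by definition an angle whose cosine equals x. Taking the cosine of that angle returns x. (Note the other order, arccos(cos x) = x, is NOT an identity.)
So the two sides agree for every real x for which both sides are defined.

Conclusion: Yes, this is an identity.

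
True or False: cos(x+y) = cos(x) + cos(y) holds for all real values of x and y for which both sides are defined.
Claim: cos(x+y) = cos(x) + cos(y).
Test a specific point where both sides are defined: x = -π/3, y = π/2.
LHS = cos(x+y) ≈ 0.8660
RHS = cos(x) + cos(y) ≈ 0.5000
Since 0.8660 ≠ 0.5000, the equation fails at this point, so it cannot hold for all real values of x and y for which both sides are defined.
The correct expansion is cos(x+y) = cos(x)cos(y) - sin(x)sin(y); cosine is not additive.

Conclusion: False.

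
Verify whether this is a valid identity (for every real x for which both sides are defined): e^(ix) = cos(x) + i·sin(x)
Claim: e^(ix) = cos(x) + i·sin(x).
Reasoning: Euler's formula. Expand e^(ix) = Σ (ix)^k / k!. Since i² = -1, the even-k terms are Σ (-1)^m x^(2m)/(2m)! = cos(x) and the odd-k terms are i · Σ (-1)^m x^(2m+1)/(2m+1)! = i·sin(x).
So the two sides agree for every real x for which both sides are defined.

Conclusion: Yes, this is an identity.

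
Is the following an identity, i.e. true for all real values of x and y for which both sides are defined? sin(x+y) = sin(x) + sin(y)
No, this is NOT an identity.

Claim: sin(x+y) = sin(x) + sin(y).
Test a specific point where both sides are defined: x = 3π/4, y = -π/4.
LHS = sin(x+y) ≈ 1.0000
RHS = sin(x) + sin(y) ≈ 0.0000
Since 1.0000 ≠ 0.0000, the equation fails at this point, so it cannot hold for all real values of x and y for which both sides are defined.
The correct expansion is sin(x+y) = sin(x)cos(y) + cos(x)sin(y); sine is not additive.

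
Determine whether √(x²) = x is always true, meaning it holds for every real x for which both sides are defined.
No, this is NOT an identity.

Claim: √(x²) = x.
Test a specific point where both sides are defined: x = -1.
LHS = √(x²) ≈ 1.0000
RHS = x ≈ -1.0000
Since 1.0000 ≠ -1.0000, the equation fails at this point, so it cannot hold for every real x for which both sides are defined.
√(x²) = |x|, which differs from x whenever x < 0 (both sides are defined for every real x).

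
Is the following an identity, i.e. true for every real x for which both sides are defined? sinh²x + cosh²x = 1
Claim: sinh²x + cosh²x = 1.
Test a specific point where both sides are defined: x = 3.
LHS = sinh²x + cosh²x ≈ 201.7156
RHS = 1 ≈ 1.0000
Since 201.7156 ≠ 1.0000, the equation fails at this point, so it cannot hold for every real x for which both sides are defined.
The correct hyperbolic identity is cosh²x - sinh²x = 1 (a difference); the sum sinh²x + cosh²x equals cosh(2x).

Conclusion: No, this is NOT an identity.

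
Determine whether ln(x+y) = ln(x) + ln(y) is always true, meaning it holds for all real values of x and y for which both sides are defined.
No, this is NOT an identity.

Claim: ln(x+y) = ln(x) + ln(y).
Test a specific point where both sides are defined: x = 1, y = 5.
LHS = ln(x+y) ≈ 1.7918
RHS = ln(x) + ln(y) ≈ 1.6094
Since 1.7918 ≠ 1.6094, the equation fails at this point, so it cannot hold for all real values of x and y for which both sides are defined.
ln(x) + ln(y) = ln(xy), not ln(x+y).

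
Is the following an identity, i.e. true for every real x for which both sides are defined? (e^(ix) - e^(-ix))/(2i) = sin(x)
Yes, this is an identity.

Claim: (e^(ix) - e^(-ix))/(2i) = sin(x).
Reasoning: By Euler's formula e^(ix) = cos(x) + i·sin(x) and e^(-ix) = cos(x) - i·sin(x). Subtracting cancels the cosine terms: e^(ix) - e^(-ix) = 2i·sin(x); divide by 2i.
So the two sides agree for every real x for which both sides are defined.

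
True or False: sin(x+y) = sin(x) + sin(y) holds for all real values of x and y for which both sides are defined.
False.

Claim: sin(x+y) = sin(x) + sin(y).
Test a specific point where both sides are defined: x = π/6, y = π/3.
LHS = sin(x+y) ≈ 1.0000
RHS = sin(x) + sin(y) ≈ 1.3660
Since 1.0000 ≠ 1.3660, the equation fails at this point, so it cannot hold for all real values of x and y for which both sides are defined.
The correct expansion is sin(x+y) = sin(x)cos(y) + cos(x)sin(y); sine is not additive.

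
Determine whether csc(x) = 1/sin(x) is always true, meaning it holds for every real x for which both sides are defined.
Claim: csc(x) = 1/sin(x).
Reasoning: csc(x) is by definition the reciprocal of sin(x), wherever sin(x) ≠ 0.
So the two sides agree for every real x for which both sides are defined.

Conclusion: Yes, this is an identity.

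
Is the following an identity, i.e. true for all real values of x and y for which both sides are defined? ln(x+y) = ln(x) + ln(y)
Claim: ln(x+y) = ln(x) + ln(y).
Test a specific point where both sides are defined: x = 5, y = 1/2.
LHS = ln(x+y) ≈ 1.7047
RHS = ln(x) + ln(y) ≈ 0.9163
Since 1.7047 ≠ 0.9163, the equation fails at this point, so it cannot hold for all real values of x and y for which both sides are defined.
ln(x) + ln(y) = ln(xy), not ln(x+y).

Conclusion: No, this is NOT an identity.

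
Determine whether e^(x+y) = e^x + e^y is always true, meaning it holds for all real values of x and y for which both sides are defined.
Claim: e^(x+y) = e^x + e^y.
Test a specific point where both sides are defined: x = -3, y = 4.
LHS = e^(x+y) ≈ 2.7183
RHS = e^x + e^y ≈ 54.6479
Since 2.7183 ≠ 54.6479, the equation fails at this point, so it cannot hold for all real values of x and y for which both sides are defined.
The correct rule is e^(x+y) = e^x · e^y (a product, not a sum).

Conclusion: No, this is NOT an identity.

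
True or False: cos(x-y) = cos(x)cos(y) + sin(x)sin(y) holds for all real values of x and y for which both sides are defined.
True.

Claim: cos(x-y) = cos(x)cos(y) + sin(x)sin(y).
Reasoning: Replace y by -y in cos(x+y) = cos(x)cos(y) - sin(x)sin(y) and use cos(-y) = cos(y), sin(-y) = -sin(y): cos(x-y) = cos(x)cos(y) + sin(x)sin(y).
So the two sides agree for all real values of x and y for which both sides are defined.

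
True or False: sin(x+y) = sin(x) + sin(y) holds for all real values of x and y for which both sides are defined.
Claim: sin(x+y) = sin(x) + sin(y).
Test a specific point where both sides are defined: x = π/4, y = π/3.
LHS = sin(x+y) ≈ 0.9659
RHS = sin(x) + sin(y) ≈ 1.5731
Since 0.9659 ≠ 1.5731, the equation fails at this point, so it cannot hold for all real values of x and y for which both sides are defined.
The correct expansion is sin(x+y) = sin(x)cos(y) + cos(x)sin(y); sine is not additive.

Conclusion: False.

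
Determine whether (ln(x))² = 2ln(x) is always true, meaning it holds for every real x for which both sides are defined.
No, this is NOT an identity.

Claim: (ln(x))² = 2ln(x).
Test a specific point where both sides are defined: x = 3.
LHS = (ln(x))² ≈ 1.2069
RHS = 2ln(x) ≈ 2.1972
Since 1.2069 ≠ 2.1972, the equation fails at this point, so it cannot hold for every real x for which both sides are defined.
2ln(x) equals ln(x²), which is not the same as (ln x)².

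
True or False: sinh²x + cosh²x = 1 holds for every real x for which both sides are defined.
False.

Claim: sinh²x + cosh²x = 1.
Test a specific point where both sides are defined: x = 1.
LHS = sinh²x + cosh²x ≈ 3.7622
RHS = 1 ≈ 1.0000
Since 3.7622 ≠ 1.0000, the equation fails at this point, so it cannot hold for every real x for which both sides are defined.
The correct hyperbolic identity is cosh²x - sinh²x = 1 (a difference); the sum sinh²x + cosh²x equals cosh(2x).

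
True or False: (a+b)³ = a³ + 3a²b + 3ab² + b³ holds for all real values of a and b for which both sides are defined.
Claim: (a+b)³ = a³ + 3a²b + 3ab² + b³.
Reasoning: (a+b)³ = (a+b)(a+b)² = (a+b)(a² + 2ab + b²) = a³ + 2a²b + ab² + a²b + 2ab² + b³ = a³ + 3a²b + 3ab² + b³.
So the two sides agree for all real values of a and b for which both sides are defined.

Conclusion: True.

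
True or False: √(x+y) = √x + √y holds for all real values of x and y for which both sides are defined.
False.

Claim: √(x+y) = √x + √y.
Test a specific point where both sides are defined: x = 4, y = 2.
LHS = √(x+y) ≈ 2.4495
RHS = √x + √y ≈ 3.4142
Since 2.4495 ≠ 3.4142, the equation fails at this point, so it cannot hold for all real values of x and y for which both sides are defined.
Squaring the right side gives x + 2√(xy) + y, not x + y.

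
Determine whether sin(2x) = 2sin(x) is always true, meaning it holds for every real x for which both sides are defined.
Claim: sin(2x) = 2sin(x).
Test a specific point where both sides are defined: x = π/2.
LHS = sin(2x) ≈ 0.0000
RHS = 2sin(x) ≈ 2.0000
Since 0.0000 ≠ 2.0000, the equation fails at this point, so it cannot hold for every real x for which both sides are defined.
The correct double-angle formula is sin(2x) = 2sin(x)cos(x).

Conclusion: No, this is NOT an identity.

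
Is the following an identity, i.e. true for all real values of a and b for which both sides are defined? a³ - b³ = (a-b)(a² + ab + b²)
Claim: a³ - b³ = (a-b)(a² + ab + b²).
Reasoning: Expand the right side: (a-b)(a² + ab + b²) = a³ + a²b + ab² - a²b - ab² - b³ = a³ - b³ (the middle terms cancel in pairs).
So the two sides agree for all real values of a and b for which both sides are defined.

Conclusion: Yes, this is an identity.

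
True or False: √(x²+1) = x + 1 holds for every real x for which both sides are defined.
Claim: √(x²+1) = x + 1.
Test a specific point where both sides are defined: x = 1.
LHS = √(x²+1) ≈ 1.4142
RHS = x + 1 ≈ 2.0000
Since 1.4142 ≠ 2.0000, the equation fails at this point, so it cannot hold for every real x for which both sides are defined.
(x+1)² = x² + 2x + 1 ≠ x² + 1 unless x = 0.

Conclusion: False.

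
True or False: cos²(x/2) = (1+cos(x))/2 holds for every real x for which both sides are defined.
True.

Claim: cos²(x/2) = (1+cos(x))/2.
Reasoning: Use cos(2θ) = 2cos²θ - 1 with θ = x/2: cos(x) = 2cos²(x/2) - 1. Solving for cos²(x/2) gives (1 + cos(x))/2.
So the two sides agree for every real x for which both sides are defined.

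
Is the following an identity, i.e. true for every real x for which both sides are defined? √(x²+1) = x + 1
Claim: √(x²+1) = x + 1.
Test a specific point where both sides are defined: x = 5.
LHS = √(x²+1) ≈ 5.0990
RHS = x + 1 ≈ 6.0000
Since 5.0990 ≠ 6.0000, the equation fails at this point, so it cannot hold for every real x for which both sides are defined.
(x+1)² = x² + 2x + 1 ≠ x² + 1 unless x = 0.

Conclusion: No, this is NOT an identity.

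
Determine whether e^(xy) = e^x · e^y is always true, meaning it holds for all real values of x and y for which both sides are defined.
No, this is NOT an identity.

Claim: e^(xy) = e^x · e^y.
Test a specific point where both sides are defined: x = 5, y = -1.
LHS = e^(xy) ≈ 0.0067
RHS = e^x · e^y ≈ 54.5982
Since 0.0067 ≠ 54.5982, the equation fails at this point, so it cannot hold for all real values of x and y for which both sides are defined.
e^x · e^y = e^(x+y), not e^(xy).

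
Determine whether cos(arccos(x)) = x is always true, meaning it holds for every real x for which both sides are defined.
Claim: cos(arccos(x)) = x.
Reasoning: For -1 ≤ x ≤ 1 (where arccos is defined), arccos(x) is by definition an angle whose cosine equals x. Taking the cosine of that angle returns x. (Note the other order, arccos(cos x) = x, is NOT an identity.)
So the two sides agree for every real x for which both sides are defined.

Conclusion: Yes, this is an identity.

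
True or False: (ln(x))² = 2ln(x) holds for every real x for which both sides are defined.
Claim: (ln(x))² = 2ln(x).
Test a specific point where both sides are defined: x = 5.
LHS = (ln(x))² ≈ 2.5903
RHS = 2ln(x) ≈ 3.2189
Since 2.5903 ≠ 3.2189, the equation fails at this point, so it cannot hold for every real x for which both sides are defined.
2ln(x) equals ln(x²), which is not the same as (ln x)².

Conclusion: False.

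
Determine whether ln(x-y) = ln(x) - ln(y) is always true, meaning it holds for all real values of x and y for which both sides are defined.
No, this is NOT an identity.

Claim: ln(x-y) = ln(x) - ln(y).
Test a specific point where both sides are defined: x = 2, y = 1/2.
LHS = ln(x-y) ≈ 0.4055
RHS = ln(x) - ln(y) ≈ 1.3863
Since 0.4055 ≠ 1.3863, the equation fails at this point, so it cannot hold for all real values of x and y for which both sides are defined.
ln(x) - ln(y) = ln(x/y), not ln(x-y).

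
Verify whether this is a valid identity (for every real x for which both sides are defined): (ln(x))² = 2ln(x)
Claim: (ln(x))² = 2ln(x).
Test a specific point where both sides are defined: x = 5.
LHS = (ln(x))² ≈ 2.5903
RHS = 2ln(x) ≈ 3.2189
Since 2.5903 ≠ 3.2189, the equation fails at this point, so it cannot hold for every real x for which both sides are defined.
2ln(x) equals ln(x²), which is not the same as (ln x)².

Conclusion: No, this is NOT an identity.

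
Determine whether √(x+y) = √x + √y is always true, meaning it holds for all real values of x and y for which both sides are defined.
Claim: √(x+y) = √x + √y.
Test a specific point where both sides are defined: x = 1, y = 5.
LHS = √(x+y) ≈ 2.4495
RHS = √x + √y ≈ 3.2361
Since 2.4495 ≠ 3.2361, the equation fails at this point, so it cannot hold for all real values of x and y for which both sides are defined.
Squaring the right side gives x + 2√(xy) + y, not x + y.

Conclusion: No, this is NOT an identity.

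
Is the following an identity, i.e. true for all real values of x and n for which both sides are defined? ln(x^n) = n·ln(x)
Yes, this is an identity.

Claim: ln(x^n) = n·ln(x).
Reasoning: The right side requires x > 0. For x > 0, x^n = (e^(ln x))^n = e^(n·ln x), so taking ln of both sides gives ln(x^n) = n·ln(x).
So the two sides agree for all real values of x and n for which both sides are defined.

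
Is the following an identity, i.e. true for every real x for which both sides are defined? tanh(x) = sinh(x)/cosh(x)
Yes, this is an identity.

Claim: tanh(x) = sinh(x)/cosh(x).
Reasoning: tanh(x) is defined as sinh(x)/cosh(x) = (e^x - e^-x)/(e^x + e^-x); cosh(x) ≥ 1 is never zero, so this holds for every real x.
So the two sides agree for every real x for which both sides are defined.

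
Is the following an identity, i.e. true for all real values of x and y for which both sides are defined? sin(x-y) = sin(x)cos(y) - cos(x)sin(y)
Claim: sin(x-y) = sin(x)cos(y) - cos(x)sin(y).
Reasoning: Replace y by -y in sin(x+y) = sin(x)cos(y) + cos(x)sin(y) and use cos(-y) = cos(y), sin(-y) = -sin(y): sin(x-y) = sin(x)cos(y) - cos(x)sin(y).
So the two sides agree for all real values of x and y for which both sides are defined.

Conclusion: Yes, this is an identity.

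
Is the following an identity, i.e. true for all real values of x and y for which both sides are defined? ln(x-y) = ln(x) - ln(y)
No, this is NOT an identity.

Claim: ln(x-y) = ln(x) - ln(y).
Test a specific point where both sides are defined: x = 2, y = 1.
LHS = ln(x-y) ≈ 0.0000
RHS = ln(x) - ln(y) ≈ 0.6931
Since 0.0000 ≠ 0.6931, the equation fails at this point, so it cannot hold for all real values of x and y for which both sides are defined.
ln(x) - ln(y) = ln(x/y), not ln(x-y).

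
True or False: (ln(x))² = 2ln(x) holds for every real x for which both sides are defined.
False.

Claim: (ln(x))² = 2ln(x).
Test a specific point where both sides are defined: x = 3/2.
LHS = (ln(x))² ≈ 0.1644
RHS = 2ln(x) ≈ 0.8109
Since 0.1644 ≠ 0.8109, the equation fails at this point, so it cannot hold for every real x for which both sides are defined.
2ln(x) equals ln(x²), which is not the same as (ln x)².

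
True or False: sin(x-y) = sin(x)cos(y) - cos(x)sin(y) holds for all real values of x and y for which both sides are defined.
Claim: sin(x-y) = sin(x)cos(y) - cos(x)sin(y).
Reasoning: Replace y by -y in sin(x+y) = sin(x)cos(y) + cos(x)sin(y) and use cos(-y) = cos(y), sin(-y) = -sin(y): sin(x-y) = sin(x)cos(y) - cos(x)sin(y).
So the two sides agree for all real values of x and y for which both sides are defined.

Conclusion: True.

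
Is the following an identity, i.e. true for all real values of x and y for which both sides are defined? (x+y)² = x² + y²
No, this is NOT an identity.

Claim: (x+y)² = x² + y².
Test a specific point where both sides are defined: x = 2, y = 3/2.
LHS = (x+y)² ≈ 12.2500
RHS = x² + y² ≈ 6.2500
Since 12.2500 ≠ 6.2500, the equation fails at this point, so it cannot hold for all real values of x and y for which both sides are defined.
The correct expansion is (x+y)² = x² + 2xy + y²; the cross term 2xy is missing.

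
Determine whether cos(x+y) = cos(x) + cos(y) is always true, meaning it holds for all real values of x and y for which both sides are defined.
No, this is NOT an identity.

Claim: cos(x+y) = cos(x) + cos(y).
Test a specific point where both sides are defined: x = -π/3, y = π/4.
LHS = cos(x+y) ≈ 0.9659
RHS = cos(x) + cos(y) ≈ 1.2071
Since 0.9659 ≠ 1.2071, the equation fails at this point, so it cannot hold for all real values of x and y for which both sides are defined.
The correct expansion is cos(x+y) = cos(x)cos(y) - sin(x)sin(y); cosine is not additive.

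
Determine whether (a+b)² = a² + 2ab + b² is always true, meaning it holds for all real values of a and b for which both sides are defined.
Claim: (a+b)² = a² + 2ab + b².
Reasoning: Expand: (a+b)² = (a+b)(a+b) = a·a + a·b + b·a + b·b = a² + 2ab + b².
So the two sides agree for all real values of a and b for which both sides are defined.

Conclusion: Yes, this is an identity.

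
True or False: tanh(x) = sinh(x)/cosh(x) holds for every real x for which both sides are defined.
Claim: tanh(x) = sinh(x)/cosh(x).
Reasoning: tanh(x) is defined as sinh(x)/cosh(x) = (e^x - e^-x)/(e^x + e^-x); cosh(x) ≥ 1 is never zero, so this holds for every real x.
So the two sides agree for every real x for which both sides are defined.

Conclusion: True.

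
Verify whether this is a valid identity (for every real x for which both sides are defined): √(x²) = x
No, this is NOT an identity.

Claim: √(x²) = x.
Test a specific point where both sides are defined: x = -1.
LHS = √(x²) ≈ 1.0000
RHS = x ≈ -1.0000
Since 1.0000 ≠ -1.0000, the equation fails at this point, so it cannot hold for every real x for which both sides are defined.
√(x²) = |x|, which differs from x whenever x < 0 (both sides are defined for every real x).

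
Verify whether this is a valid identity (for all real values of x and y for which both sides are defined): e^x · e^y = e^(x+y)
Yes, this is an identity.

Claim: e^x · e^y = e^(x+y).
Reasoning: This is the law of exponents for a common base: multiplying powers adds exponents. E.g. from the series, (Σ x^j/j!)(Σ y^k/k!) = Σ_m (Σ_{j+k=m} x^j y^k/(j!k!)) = Σ_m (x+y)^m/m! by the binomial theorem.
So the two sides agree for all real values of x and y for which both sides are defined.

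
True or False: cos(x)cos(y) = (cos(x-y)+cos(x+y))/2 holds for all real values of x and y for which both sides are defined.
True.

Claim: cos(x)cos(y) = (cos(x-y)+cos(x+y))/2.
Reasoning: cos(x-y) = cos(x)cos(y) + sin(x)sin(y) and cos(x+y) = cos(x)cos(y) - sin(x)sin(y). Adding, cos(x-y) + cos(x+y) = 2cos(x)cos(y); divide by 2.
So the two sides agree for all real values of x and y for which both sides are defined.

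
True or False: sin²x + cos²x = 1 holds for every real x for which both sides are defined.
True.

Claim: sin²x + cos²x = 1.
Reasoning: The point (cos x, sin x) lies on the unit circle X² + Y² = 1, so cos²x + sin²x = 1 for every real x.
So the two sides agree for every real x for which both sides are defined.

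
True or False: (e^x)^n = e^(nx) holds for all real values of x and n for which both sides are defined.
Claim: (e^x)^n = e^(nx).
Reasoning: e^x is a positive real number, and for a positive base B and real exponent n, B^n = e^(n·ln B). With B = e^x, ln B = x, so (e^x)^n = e^(n·x).
So the two sides agree for all real values of x and n for which both sides are defined.

Conclusion: True.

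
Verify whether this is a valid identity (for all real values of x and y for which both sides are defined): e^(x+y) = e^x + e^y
No, this is NOT an identity.

Claim: e^(x+y) = e^x + e^y.
Test a specific point where both sides are defined: x = -3, y = 3.
LHS = e^(x+y) ≈ 1.0000
RHS = e^x + e^y ≈ 20.1353
Since 1.0000 ≠ 20.1353, the equation fails at this point, so it cannot hold for all real values of x and y for which both sides are defined.
The correct rule is e^(x+y) = e^x · e^y (a product, not a sum).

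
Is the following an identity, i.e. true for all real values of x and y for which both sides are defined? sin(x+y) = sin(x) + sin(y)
No, this is NOT an identity.

Claim: sin(x+y) = sin(x) + sin(y).
Test a specific point where both sides are defined: x = -π/4, y = -π/2.
LHS = sin(x+y) ≈ -0.7071
RHS = sin(x) + sin(y) ≈ -1.7071
Since -0.7071 ≠ -1.7071, the equation fails at this point, so it cannot hold for all real values of x and y for which both sides are defined.
The correct expansion is sin(x+y) = sin(x)cos(y) + cos(x)sin(y); sine is not additive.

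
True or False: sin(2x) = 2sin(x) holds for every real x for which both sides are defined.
Claim: sin(2x) = 2sin(x).
Test a specific point where both sides are defined: x = π/2.
LHS = sin(2x) ≈ 0.0000
RHS = 2sin(x) ≈ 2.0000
Since 0.0000 ≠ 2.0000, the equation fails at this point, so it cannot hold for every real x for which both sides are defined.
The correct double-angle formula is sin(2x) = 2sin(x)cos(x).

Conclusion: False.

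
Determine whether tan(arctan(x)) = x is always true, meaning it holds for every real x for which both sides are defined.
Yes, this is an identity.

Claim: tan(arctan(x)) = x.
Reasoning: For every real x, arctan(x) is by definition the angle in (-π/2, π/2) whose tangent equals x. Taking the tangent of that angle returns x.
So the two sides agree for every real x for which both sides are defined.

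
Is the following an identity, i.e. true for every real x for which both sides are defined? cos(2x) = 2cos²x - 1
Claim: cos(2x) = 2cos²x - 1.
Reasoning: cos(2x) = cos²x - sin²x. Replace sin²x by 1 - cos²x: cos²x - (1 - cos²x) = 2cos²x - 1.
So the two sides agree for every real x for which both sides are defined.

Conclusion: Yes, this is an identity.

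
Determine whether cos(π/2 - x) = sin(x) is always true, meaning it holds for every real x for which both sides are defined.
Claim: cos(π/2 - x) = sin(x).
Reasoning: Use cos(u - v) = cos(u)cos(v) + sin(u)sin(v) with u = π/2, v = x: cos(π/2)cos(x) + sin(π/2)sin(x) = 0·cos(x) + 1·sin(x) = sin(x).
So the two sides agree for every real x for which both sides are defined.

Conclusion: Yes, this is an identity.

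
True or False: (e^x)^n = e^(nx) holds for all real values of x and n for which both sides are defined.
Claim: (e^x)^n = e^(nx).
Reasoning: e^x is a positive real number, and for a positive base B and real exponent n, B^n = e^(n·ln B). With B = e^x, ln B = x, so (e^x)^n = e^(n·x).
So the two sides agree for all real values of x and n for which both sides are defined.

Conclusion: True.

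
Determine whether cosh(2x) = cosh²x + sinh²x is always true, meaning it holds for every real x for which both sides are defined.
Claim: cosh(2x) = cosh²x + sinh²x.
Reasoning: cosh²x = (e^(2x) + 2 + e^(-2x))/4 and sinh²x = (e^(2x) - 2 + e^(-2x))/4. Adding gives (2e^(2x) + 2e^(-2x))/4 = (e^(2x) + e^(-2x))/2 = cosh(2x).
So the two sides agree for every real x for which both sides are defined.

Conclusion: Yes, this is an identity.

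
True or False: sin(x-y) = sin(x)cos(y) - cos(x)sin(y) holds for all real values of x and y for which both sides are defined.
True.

Claim: sin(x-y) = sin(x)cos(y) - cos(x)sin(y).
Reasoning: Replace y by -y in sin(x+y) = sin(x)cos(y) + cos(x)sin(y) and use cos(-y) = cos(y), sin(-y) = -sin(y): sin(x-y) = sin(x)cos(y) - cos(x)sin(y).
So the two sides agree for all real values of x and y for which both sides are defined.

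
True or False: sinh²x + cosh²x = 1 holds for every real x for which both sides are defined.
False.

Claim: sinh²x + cosh²x = 1.
Test a specific point where both sides are defined: x = -2.
LHS = sinh²x + cosh²x ≈ 27.3082
RHS = 1 ≈ 1.0000
Since 27.3082 ≠ 1.0000, the equation fails at this point, so it cannot hold for every real x for which both sides are defined.
The correct hyperbolic identity is cosh²x - sinh²x = 1 (a difference); the sum sinh²x + cosh²x equals cosh(2x).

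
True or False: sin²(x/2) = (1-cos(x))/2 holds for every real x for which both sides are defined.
Claim: sin²(x/2) = (1-cos(x))/2.
Reasoning: Use cos(2θ) = 1 - 2sin²θ with θ = x/2: cos(x) = 1 - 2sin²(x/2). Solving for sin²(x/2) gives (1 - cos(x))/2.
So the two sides agree for every real x for which both sides are defined.

Conclusion: True.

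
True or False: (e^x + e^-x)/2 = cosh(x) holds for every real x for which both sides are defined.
Claim: (e^x + e^-x)/2 = cosh(x).
Reasoning: This is exactly the definition of the hyperbolic cosine: cosh(x) := (e^x + e^-x)/2.
So the two sides agree for every real x for which both sides are defined.

Conclusion: True.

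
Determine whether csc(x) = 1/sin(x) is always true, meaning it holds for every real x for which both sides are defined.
Yes, this is an identity.

Claim: csc(x) = 1/sin(x).
Reasoning: csc(x) is by definition the reciprocal of sin(x), wherever sin(x) ≠ 0.
So the two sides agree for every real x for which both sides are defined.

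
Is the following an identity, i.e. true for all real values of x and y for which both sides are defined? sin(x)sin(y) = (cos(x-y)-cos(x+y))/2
Claim: sin(x)sin(y) = (cos(x-y)-cos(x+y))/2.
Reasoning: cos(x-y) = cos(x)cos(y) + sin(x)sin(y) and cos(x+y) = cos(x)cos(y) - sin(x)sin(y). Subtracting, cos(x-y) - cos(x+y) = 2sin(x)sin(y); divide by 2.
So the two sides agree for all real values of x and y for which both sides are defined.

Conclusion: Yes, this is an identity.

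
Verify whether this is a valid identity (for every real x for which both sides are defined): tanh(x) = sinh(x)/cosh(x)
Claim: tanh(x) = sinh(x)/cosh(x).
Reasoning: tanh(x) is defined as sinh(x)/cosh(x) = (e^x - e^-x)/(e^x + e^-x); cosh(x) ≥ 1 is never zero, so this holds for every real x.
So the two sides agree for every real x for which both sides are defined.

Conclusion: Yes, this is an identity.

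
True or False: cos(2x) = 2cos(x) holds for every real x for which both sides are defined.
False.

Claim: cos(2x) = 2cos(x).
Test a specific point where both sides are defined: x = -π/2.
LHS = cos(2x) ≈ -1.0000
RHS = 2cos(x) ≈ 0.0000
Since -1.0000 ≠ 0.0000, the equation fails at this point, so it cannot hold for every real x for which both sides are defined.
The correct double-angle formula is cos(2x) = cos²x - sin²x.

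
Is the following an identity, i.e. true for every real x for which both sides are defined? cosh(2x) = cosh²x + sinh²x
Claim: cosh(2x) = cosh²x + sinh²x.
Reasoning: cosh²x = (e^(2x) + 2 + e^(-2x))/4 and sinh²x = (e^(2x) - 2 + e^(-2x))/4. Adding gives (2e^(2x) + 2e^(-2x))/4 = (e^(2x) + e^(-2x))/2 = cosh(2x).
So the two sides agree for every real x for which both sides are defined.

Conclusion: Yes, this is an identity.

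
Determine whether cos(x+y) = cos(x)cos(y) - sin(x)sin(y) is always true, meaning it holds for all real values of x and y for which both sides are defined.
Claim: cos(x+y) = cos(x)cos(y) - sin(x)sin(y).
Reasoning: By Euler's formula e^(i(x+y)) = e^(ix)·e^(iy) = (cos x + i·sin x)(cos y + i·sin y). The real part of the left side is cos(x+y); the real part of the product is cos(x)cos(y) - sin(x)sin(y) (since i·i = -1).
So the two sides agree for all real values of x and y for which both sides are defined.

Conclusion: Yes, this is an identity.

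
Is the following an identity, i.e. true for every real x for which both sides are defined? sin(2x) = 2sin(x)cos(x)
Claim: sin(2x) = 2sin(x)cos(x).
Reasoning: Put y = x in the addition formula sin(x+y) = sin(x)cos(y) + cos(x)sin(y): sin(2x) = sin(x)cos(x) + cos(x)sin(x) = 2sin(x)cos(x).
So the two sides agree for every real x for which both sides are defined.

Conclusion: Yes, this is an identity.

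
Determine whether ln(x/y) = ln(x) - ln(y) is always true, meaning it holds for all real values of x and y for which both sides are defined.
Claim: ln(x/y) = ln(x) - ln(y).
Reasoning: Both sides are simultaneously defined only when x, y > 0. Write x = e^p, y = e^q. Then x/y = e^(p-q), so ln(x/y) = p - q = ln(x) - ln(y).
So the two sides agree for all real values of x and y for which both sides are defined.

Conclusion: Yes, this is an identity.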